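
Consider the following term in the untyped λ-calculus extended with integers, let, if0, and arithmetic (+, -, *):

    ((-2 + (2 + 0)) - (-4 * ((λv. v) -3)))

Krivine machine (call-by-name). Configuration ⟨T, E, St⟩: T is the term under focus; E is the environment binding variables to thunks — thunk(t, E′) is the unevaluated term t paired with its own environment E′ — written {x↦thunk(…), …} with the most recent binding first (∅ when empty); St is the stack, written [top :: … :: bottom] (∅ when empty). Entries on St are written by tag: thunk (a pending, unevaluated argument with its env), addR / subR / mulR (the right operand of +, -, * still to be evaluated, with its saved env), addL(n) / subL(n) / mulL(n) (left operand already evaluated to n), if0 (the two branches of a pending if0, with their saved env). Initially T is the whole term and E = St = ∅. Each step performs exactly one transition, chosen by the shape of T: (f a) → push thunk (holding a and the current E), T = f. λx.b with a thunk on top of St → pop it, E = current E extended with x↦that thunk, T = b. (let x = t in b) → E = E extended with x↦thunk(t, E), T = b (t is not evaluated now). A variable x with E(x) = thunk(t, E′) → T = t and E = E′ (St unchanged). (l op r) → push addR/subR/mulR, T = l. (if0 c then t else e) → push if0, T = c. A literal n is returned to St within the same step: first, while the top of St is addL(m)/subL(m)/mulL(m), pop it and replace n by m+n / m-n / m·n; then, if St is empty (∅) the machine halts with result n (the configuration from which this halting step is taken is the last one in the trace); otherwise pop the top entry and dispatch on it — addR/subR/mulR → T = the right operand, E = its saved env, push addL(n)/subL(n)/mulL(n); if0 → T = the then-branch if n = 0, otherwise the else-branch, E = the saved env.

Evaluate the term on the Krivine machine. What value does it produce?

step 0: ⟨T=((-2 + (2 + 0)) - (-4 * ((λv. v) -3))); E=∅; St=∅⟩
step 1: ⟨T=(-2 + (2 + 0)); E=∅; St=[subR]⟩
step 2: ⟨T=-2; E=∅; St=[addR :: subR]⟩
step 3: ⟨T=(2 + 0); E=∅; St=[addL(-2) :: subR]⟩
step 4: ⟨T=2; E=∅; St=[addR :: addL(-2) :: subR]⟩
step 5: ⟨T=0; E=∅; St=[addL(2) :: addL(-2) :: subR]⟩
step 6: ⟨T=(-4 * ((λv. v) -3)); E=∅; St=[subL(0)]⟩
step 7: ⟨T=-4; E=∅; St=[mulR :: subL(0)]⟩
step 8: ⟨T=((λv. v) -3); E=∅; St=[mulL(-4) :: subL(0)]⟩
step 9: ⟨T=(λv. v); E=∅; St=[thunk :: mulL(-4) :: subL(0)]⟩
step 10: ⟨T=v; E={v↦thunk(-3, ∅)}; St=[mulL(-4) :: subL(0)]⟩
step 11: ⟨T=-3; E=∅; St=[mulL(-4) :: subL(0)]⟩
→ final value -12

Answer: -12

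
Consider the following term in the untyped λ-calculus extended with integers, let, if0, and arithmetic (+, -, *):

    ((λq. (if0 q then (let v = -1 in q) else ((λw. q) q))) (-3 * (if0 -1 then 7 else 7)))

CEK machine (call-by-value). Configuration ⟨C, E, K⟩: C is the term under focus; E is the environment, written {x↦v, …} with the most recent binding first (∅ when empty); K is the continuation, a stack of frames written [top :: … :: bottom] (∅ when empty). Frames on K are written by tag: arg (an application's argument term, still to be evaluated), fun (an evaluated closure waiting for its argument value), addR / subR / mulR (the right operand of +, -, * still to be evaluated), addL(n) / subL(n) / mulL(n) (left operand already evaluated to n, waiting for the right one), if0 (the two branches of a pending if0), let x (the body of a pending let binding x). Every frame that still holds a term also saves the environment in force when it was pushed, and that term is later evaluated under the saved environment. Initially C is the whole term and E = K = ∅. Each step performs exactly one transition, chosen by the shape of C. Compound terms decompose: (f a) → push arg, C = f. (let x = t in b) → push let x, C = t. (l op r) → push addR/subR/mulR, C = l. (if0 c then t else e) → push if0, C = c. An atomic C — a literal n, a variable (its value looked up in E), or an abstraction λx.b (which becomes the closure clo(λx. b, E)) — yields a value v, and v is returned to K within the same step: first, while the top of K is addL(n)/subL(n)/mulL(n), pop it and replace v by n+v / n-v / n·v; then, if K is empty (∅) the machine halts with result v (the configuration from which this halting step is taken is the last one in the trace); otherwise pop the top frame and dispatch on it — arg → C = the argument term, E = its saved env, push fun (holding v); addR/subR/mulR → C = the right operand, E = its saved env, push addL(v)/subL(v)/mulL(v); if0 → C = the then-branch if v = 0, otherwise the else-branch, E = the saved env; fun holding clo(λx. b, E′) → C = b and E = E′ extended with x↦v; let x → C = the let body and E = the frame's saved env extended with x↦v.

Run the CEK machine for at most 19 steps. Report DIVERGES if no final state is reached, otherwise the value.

[0] ⟨C=((λq. (if0 q then (let v = -1 in q) else ((λw. q) q))) (-3 * (if0 -1 then 7 else 7))); E=∅; K=∅⟩
[1] ⟨C=(λq. (if0 q then (let v = -1 in q) else ((λw. q) q))); E=∅; K=[arg]⟩
[2] ⟨C=(-3 * (if0 -1 then 7 else 7)); E=∅; K=[fun]⟩
[3] ⟨C=-3; E=∅; K=[mulR :: fun]⟩
[4] ⟨C=(if0 -1 then 7 else 7); E=∅; K=[mulL(-3) :: fun]⟩
[5] ⟨C=-1; E=∅; K=[if0 :: mulL(-3) :: fun]⟩
[6] ⟨C=7; E=∅; K=[mulL(-3) :: fun]⟩
[7] ⟨C=(if0 q then (let v = -1 in q) else ((λw. q) q)); E={q↦-21}; K=∅⟩
[8] ⟨C=q; E={q↦-21}; K=[if0]⟩
[9] ⟨C=((λw. q) q); E={q↦-21}; K=∅⟩
[10] ⟨C=(λw. q); E={q↦-21}; K=[arg]⟩
[11] ⟨C=q; E={q↦-21}; K=[fun]⟩
[12] ⟨C=q; E={w↦-21, q↦-21}; K=∅⟩
→ final value -21

Answer: -21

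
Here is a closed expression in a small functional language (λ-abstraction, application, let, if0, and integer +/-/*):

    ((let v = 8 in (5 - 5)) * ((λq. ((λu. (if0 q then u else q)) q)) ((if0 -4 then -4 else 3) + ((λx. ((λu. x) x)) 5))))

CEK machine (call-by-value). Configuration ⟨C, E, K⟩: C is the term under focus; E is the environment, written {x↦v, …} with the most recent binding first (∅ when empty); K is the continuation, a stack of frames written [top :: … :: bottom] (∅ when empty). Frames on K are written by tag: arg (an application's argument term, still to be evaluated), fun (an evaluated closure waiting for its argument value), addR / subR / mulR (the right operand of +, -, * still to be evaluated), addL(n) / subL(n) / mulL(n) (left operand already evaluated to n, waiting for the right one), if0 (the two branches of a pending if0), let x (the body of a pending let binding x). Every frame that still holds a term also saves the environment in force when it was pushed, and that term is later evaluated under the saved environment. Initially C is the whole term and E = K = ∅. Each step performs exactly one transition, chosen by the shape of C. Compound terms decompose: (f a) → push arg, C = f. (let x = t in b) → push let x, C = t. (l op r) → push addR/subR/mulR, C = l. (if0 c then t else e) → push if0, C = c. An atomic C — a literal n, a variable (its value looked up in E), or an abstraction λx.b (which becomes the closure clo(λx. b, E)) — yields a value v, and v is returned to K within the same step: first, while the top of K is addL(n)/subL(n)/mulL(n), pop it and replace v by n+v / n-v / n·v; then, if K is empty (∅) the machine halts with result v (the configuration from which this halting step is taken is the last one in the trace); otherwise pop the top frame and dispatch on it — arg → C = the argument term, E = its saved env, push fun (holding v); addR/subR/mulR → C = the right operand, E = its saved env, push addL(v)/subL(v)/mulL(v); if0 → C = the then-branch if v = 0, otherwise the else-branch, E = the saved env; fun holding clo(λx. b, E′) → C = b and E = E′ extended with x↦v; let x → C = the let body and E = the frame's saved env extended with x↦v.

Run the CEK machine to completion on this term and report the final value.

[0] <C=((let v = 8 in (5 - 5)) * ((λq. ((λu. (if0 q then u else q)) q)) ((if0 -4 then -4 else 3) + ((λx. ((λu. x) x)) 5)))), E=∅, K=∅>
[1] <C=(let v = 8 in (5 - 5)), E=∅, K=[mulR]>
[2] <C=8, E=∅, K=[let v :: mulR]>
[3] <C=(5 - 5), E={v↦8}, K=[mulR]>
[4] <C=5, E={v↦8}, K=[subR :: mulR]>
[5] <C=5, E={v↦8}, K=[subL(5) :: mulR]>
[6] <C=((λq. ((λu. (if0 q then u else q)) q)) ((if0 -4 then -4 else 3) + ((λx. ((λu. x) x)) 5))), E=∅, K=[mulL(0)]>
[7] <C=(λq. ((λu. (if0 q then u else q)) q)), E=∅, K=[arg :: mulL(0)]>
[8] <C=((if0 -4 then -4 else 3) + ((λx. ((λu. x) x)) 5)), E=∅, K=[fun :: mulL(0)]>
[9] <C=(if0 -4 then -4 else 3), E=∅, K=[addR :: fun :: mulL(0)]>
[10] <C=-4, E=∅, K=[if0 :: addR :: fun :: mulL(0)]>
[11] <C=3, E=∅, K=[addR :: fun :: mulL(0)]>
[12] <C=((λx. ((λu. x) x)) 5), E=∅, K=[addL(3) :: fun :: mulL(0)]>
[13] <C=(λx. ((λu. x) x)), E=∅, K=[arg :: addL(3) :: fun :: mulL(0)]>
[14] <C=5, E=∅, K=[fun :: addL(3) :: fun :: mulL(0)]>
[15] <C=((λu. x) x), E={x↦5}, K=[addL(3) :: fun :: mulL(0)]>
[16] <C=(λu. x), E={x↦5}, K=[arg :: addL(3) :: fun :: mulL(0)]>
[17] <C=x, E={x↦5}, K=[fun :: addL(3) :: fun :: mulL(0)]>
[18] <C=x, E={u↦5, x↦5}, K=[addL(3) :: fun :: mulL(0)]>
[19] <C=((λu. (if0 q then u else q)) q), E={q↦8}, K=[mulL(0)]>
[20] <C=(λu. (if0 q then u else q)), E={q↦8}, K=[arg :: mulL(0)]>
[21] <C=q, E={q↦8}, K=[fun :: mulL(0)]>
[22] <C=(if0 q then u else q), E={u↦8, q↦8}, K=[mulL(0)]>
[23] <C=q, E={u↦8, q↦8}, K=[if0 :: mulL(0)]>
[24] <C=q, E={u↦8, q↦8}, K=[mulL(0)]>
→ final value 0

Answer: 0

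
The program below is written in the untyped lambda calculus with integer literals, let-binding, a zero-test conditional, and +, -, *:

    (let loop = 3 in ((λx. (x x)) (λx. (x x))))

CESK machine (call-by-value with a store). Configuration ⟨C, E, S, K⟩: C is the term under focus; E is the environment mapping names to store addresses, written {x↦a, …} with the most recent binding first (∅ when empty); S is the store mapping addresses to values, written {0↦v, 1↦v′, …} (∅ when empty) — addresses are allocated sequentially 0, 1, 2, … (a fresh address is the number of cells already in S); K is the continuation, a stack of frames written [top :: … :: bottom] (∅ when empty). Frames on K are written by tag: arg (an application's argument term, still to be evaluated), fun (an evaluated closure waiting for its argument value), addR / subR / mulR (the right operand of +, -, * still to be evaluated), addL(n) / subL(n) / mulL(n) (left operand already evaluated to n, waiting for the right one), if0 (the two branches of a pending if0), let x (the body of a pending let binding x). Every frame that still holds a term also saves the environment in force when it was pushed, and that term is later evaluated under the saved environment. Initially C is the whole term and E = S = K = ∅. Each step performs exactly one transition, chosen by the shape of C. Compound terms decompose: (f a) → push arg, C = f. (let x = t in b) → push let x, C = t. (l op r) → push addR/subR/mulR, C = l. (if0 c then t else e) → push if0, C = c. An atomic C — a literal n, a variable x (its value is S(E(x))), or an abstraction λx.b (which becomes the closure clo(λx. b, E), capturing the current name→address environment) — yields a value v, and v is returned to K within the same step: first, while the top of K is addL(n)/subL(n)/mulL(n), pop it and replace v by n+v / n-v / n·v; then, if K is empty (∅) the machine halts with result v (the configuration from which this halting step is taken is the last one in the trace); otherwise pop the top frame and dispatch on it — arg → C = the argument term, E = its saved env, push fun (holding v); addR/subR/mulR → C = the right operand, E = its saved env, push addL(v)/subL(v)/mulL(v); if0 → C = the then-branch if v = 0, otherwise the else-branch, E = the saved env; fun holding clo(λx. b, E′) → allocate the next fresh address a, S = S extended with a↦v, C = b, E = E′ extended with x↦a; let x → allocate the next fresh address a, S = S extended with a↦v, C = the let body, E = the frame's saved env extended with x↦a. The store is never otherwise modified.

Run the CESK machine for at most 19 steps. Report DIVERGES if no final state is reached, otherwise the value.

[0] [C=(let loop = 3 in ((λx. (x x)) (λx. (x x)))) | E=∅ | S=∅ | K=∅]
[1] [C=3 | E=∅ | S=∅ | K=[let loop]]
[2] [C=((λx. (x x)) (λx. (x x))) | E={loop↦0} | S={0↦3} | K=∅]
[3] [C=(λx. (x x)) | E={loop↦0} | S={0↦3} | K=[arg]]
[4] [C=(λx. (x x)) | E={loop↦0} | S={0↦3} | K=[fun]]
[5] [C=(x x) | E={x↦1, loop↦0} | S={0↦3, 1↦clo(λx. (x x), {loop↦0})} | K=∅]
[6] [C=x | E={x↦1, loop↦0} | S={0↦3, 1↦clo(λx. (x x), {loop↦0})} | K=[arg]]
[7] [C=x | E={x↦1, loop↦0} | S={0↦3, 1↦clo(λx. (x x), {loop↦0})} | K=[fun]]
[8] [C=(x x) | E={x↦2, loop↦0} | S={0↦3, 1↦clo(λx. (x x), {loop↦0}), 2↦clo(λx. (x x), {loop↦0})} | K=∅]
[9] [C=x | E={x↦2, loop↦0} | S={0↦3, 1↦clo(λx. (x x), {loop↦0}), 2↦clo(λx. (x x), {loop↦0})} | K=[arg]]
[10] [C=x | E={x↦2, loop↦0} | S={0↦3, 1↦clo(λx. (x x), {loop↦0}), 2↦clo(λx. (x x), {loop↦0})} | K=[fun]]
[11] [C=(x x) | E={x↦3, loop↦0} | S={0↦3, 1↦clo(λx. (x x), {loop↦0}), 2↦clo(λx. (x x), {loop↦0}), 3↦clo(λx. (x x), {loop↦0})} | K=∅]
[12] [C=x | E={x↦3, loop↦0} | S={0↦3, 1↦clo(λx. (x x), {loop↦0}), 2↦clo(λx. (x x), {loop↦0}), 3↦clo(λx. (x x), {loop↦0})} | K=[arg]]
[13] [C=x | E={x↦3, loop↦0} | S={0↦3, 1↦clo(λx. (x x), {loop↦0}), 2↦clo(λx. (x x), {loop↦0}), 3↦clo(λx. (x x), {loop↦0})} | K=[fun]]
[14] [C=(x x) | E={x↦4, loop↦0} | S={0↦3, 1↦clo(λx. (x x), {loop↦0}), 2↦clo(λx. (x x), {loop↦0}), 3↦clo(λx. (x x), {loop↦0}), 4↦clo(λx. (x x), {loop↦0})} | K=∅]
[15] [C=x | E={x↦4, loop↦0} | S={0↦3, 1↦clo(λx. (x x), {loop↦0}), 2↦clo(λx. (x x), {loop↦0}), 3↦clo(λx. (x x), {loop↦0}), 4↦clo(λx. (x x), {loop↦0})} | K=[arg]]
[16] [C=x | E={x↦4, loop↦0} | S={0↦3, 1↦clo(λx. (x x), {loop↦0}), 2↦clo(λx. (x x), {loop↦0}), 3↦clo(λx. (x x), {loop↦0}), 4↦clo(λx. (x x), {loop↦0})} | K=[fun]]
[17] [C=(x x) | E={x↦5, loop↦0} | S={0↦3, 1↦clo(λx. (x x), {loop↦0}), 2↦clo(λx. (x x), {loop↦0}), 3↦clo(λx. (x x), {loop↦0}), 4↦clo(λx. (x x), {loop↦0}), 5↦clo(λx. (x x), {loop↦0})} | K=∅]
[18] [C=x | E={x↦5, loop↦0} | S={0↦3, 1↦clo(λx. (x x), {loop↦0}), 2↦clo(λx. (x x), {loop↦0}), 3↦clo(λx. (x x), {loop↦0}), 4↦clo(λx. (x x), {loop↦0}), 5↦clo(λx. (x x), {loop↦0})} | K=[arg]]
[19] [C=x | E={x↦5, loop↦0} | S={0↦3, 1↦clo(λx. (x x), {loop↦0}), 2↦clo(λx. (x x), {loop↦0}), 3↦clo(λx. (x x), {loop↦0}), 4↦clo(λx. (x x), {loop↦0}), 5↦clo(λx. (x x), {loop↦0})} | K=[fun]]
→ 19 transitions taken and the configuration is still not final: no result within 19 steps

Answer: DIVERGES (no final state within 19 steps)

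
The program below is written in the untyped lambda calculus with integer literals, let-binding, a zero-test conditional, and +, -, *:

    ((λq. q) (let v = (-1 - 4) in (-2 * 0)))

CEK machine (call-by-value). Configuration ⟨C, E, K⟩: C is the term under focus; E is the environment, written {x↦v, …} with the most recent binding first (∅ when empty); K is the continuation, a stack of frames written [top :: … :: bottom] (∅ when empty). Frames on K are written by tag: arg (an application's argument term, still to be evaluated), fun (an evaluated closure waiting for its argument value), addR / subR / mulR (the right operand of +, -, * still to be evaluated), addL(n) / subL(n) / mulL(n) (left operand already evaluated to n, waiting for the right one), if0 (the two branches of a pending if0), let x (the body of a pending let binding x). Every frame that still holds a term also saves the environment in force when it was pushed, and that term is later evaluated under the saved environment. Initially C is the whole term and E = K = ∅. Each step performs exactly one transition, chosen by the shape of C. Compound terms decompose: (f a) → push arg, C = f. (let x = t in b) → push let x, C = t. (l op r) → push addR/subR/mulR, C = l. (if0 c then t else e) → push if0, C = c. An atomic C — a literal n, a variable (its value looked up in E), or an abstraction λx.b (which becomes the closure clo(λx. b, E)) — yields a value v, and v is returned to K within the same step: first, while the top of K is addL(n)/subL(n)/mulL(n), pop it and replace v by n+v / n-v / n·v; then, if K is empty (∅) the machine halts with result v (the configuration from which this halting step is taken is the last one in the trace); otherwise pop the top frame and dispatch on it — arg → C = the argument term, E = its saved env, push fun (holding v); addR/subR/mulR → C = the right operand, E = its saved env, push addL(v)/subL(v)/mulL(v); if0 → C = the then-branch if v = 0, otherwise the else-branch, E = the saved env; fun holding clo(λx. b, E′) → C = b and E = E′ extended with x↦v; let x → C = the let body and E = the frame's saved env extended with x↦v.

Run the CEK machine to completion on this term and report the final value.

Answer: 0

Derivation:
step 0: <C=((λq. q) (let v = (-1 - 4) in (-2 * 0))), E=∅, K=∅>
step 1: <C=(λq. q), E=∅, K=[arg]>
step 2: <C=(let v = (-1 - 4) in (-2 * 0)), E=∅, K=[fun]>
step 3: <C=(-1 - 4), E=∅, K=[let v :: fun]>
step 4: <C=-1, E=∅, K=[subR :: let v :: fun]>
step 5: <C=4, E=∅, K=[subL(-1) :: let v :: fun]>
step 6: <C=(-2 * 0), E={v↦-5}, K=[fun]>
step 7: <C=-2, E={v↦-5}, K=[mulR :: fun]>
step 8: <C=0, E={v↦-5}, K=[mulL(-2) :: fun]>
step 9: <C=q, E={q↦0}, K=∅>
→ final value 0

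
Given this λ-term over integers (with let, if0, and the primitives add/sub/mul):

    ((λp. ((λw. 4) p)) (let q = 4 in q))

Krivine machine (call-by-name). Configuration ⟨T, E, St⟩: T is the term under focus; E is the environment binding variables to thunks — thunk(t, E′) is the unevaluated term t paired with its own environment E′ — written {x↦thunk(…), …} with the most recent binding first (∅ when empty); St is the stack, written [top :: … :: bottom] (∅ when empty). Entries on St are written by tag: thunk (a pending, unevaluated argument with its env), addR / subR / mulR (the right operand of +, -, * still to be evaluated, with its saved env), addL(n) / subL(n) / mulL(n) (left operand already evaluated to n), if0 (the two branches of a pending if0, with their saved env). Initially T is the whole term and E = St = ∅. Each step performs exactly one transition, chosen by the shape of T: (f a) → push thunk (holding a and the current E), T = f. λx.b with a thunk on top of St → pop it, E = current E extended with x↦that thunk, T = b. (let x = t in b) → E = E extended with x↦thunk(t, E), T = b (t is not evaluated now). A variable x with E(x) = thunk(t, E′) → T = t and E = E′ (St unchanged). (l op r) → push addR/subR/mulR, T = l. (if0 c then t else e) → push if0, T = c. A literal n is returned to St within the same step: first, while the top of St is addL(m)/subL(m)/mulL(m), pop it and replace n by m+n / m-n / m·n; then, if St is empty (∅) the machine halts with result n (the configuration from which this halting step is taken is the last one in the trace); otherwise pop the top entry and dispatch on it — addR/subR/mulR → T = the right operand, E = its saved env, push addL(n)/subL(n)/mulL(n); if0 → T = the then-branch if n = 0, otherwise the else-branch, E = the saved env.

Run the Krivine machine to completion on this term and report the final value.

Answer: 4

Execution trace:
t=0: <T=((λp. ((λw. 4) p)) (let q = 4 in q)), E=∅, St=∅>
t=1: <T=(λp. ((λw. 4) p)), E=∅, St=[thunk]>
t=2: <T=((λw. 4) p), E={p↦thunk((let q = 4 in q), ∅)}, St=∅>
t=3: <T=(λw. 4), E={p↦thunk((let q = 4 in q), ∅)}, St=[thunk]>
t=4: <T=4, E={w↦thunk(p, {p↦thunk((let q = 4 in q), ∅)}), p↦thunk((let q = 4 in q), ∅)}, St=∅>
→ final value 4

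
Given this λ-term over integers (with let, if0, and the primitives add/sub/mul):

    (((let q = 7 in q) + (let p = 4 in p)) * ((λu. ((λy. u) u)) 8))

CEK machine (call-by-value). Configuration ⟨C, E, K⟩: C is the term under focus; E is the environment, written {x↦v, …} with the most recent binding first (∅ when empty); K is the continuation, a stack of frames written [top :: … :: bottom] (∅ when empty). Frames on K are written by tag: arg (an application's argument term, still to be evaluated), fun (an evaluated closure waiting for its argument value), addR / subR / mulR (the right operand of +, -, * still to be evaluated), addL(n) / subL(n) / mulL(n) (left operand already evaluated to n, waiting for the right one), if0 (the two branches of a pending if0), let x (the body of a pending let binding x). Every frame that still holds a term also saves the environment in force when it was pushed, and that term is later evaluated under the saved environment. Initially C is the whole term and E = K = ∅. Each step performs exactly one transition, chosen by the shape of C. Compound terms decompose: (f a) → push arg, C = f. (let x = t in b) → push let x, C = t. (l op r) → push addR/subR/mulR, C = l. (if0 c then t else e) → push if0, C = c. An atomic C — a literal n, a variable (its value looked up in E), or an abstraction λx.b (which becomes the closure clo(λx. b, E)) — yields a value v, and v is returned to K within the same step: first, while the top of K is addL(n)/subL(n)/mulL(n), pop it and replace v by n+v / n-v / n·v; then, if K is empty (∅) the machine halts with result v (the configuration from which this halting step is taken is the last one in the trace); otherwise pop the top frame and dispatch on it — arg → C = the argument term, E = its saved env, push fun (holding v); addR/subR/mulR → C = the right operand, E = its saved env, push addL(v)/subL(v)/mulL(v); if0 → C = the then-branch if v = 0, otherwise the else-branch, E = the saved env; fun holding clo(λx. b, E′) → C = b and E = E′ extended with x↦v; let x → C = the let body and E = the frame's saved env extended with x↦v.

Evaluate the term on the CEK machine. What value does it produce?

Answer: 88

Execution trace:
step 0: [C=(((let q = 7 in q) + (let p = 4 in p)) * ((λu. ((λy. u) u)) 8)) | E=∅ | K=∅]
step 1: [C=((let q = 7 in q) + (let p = 4 in p)) | E=∅ | K=[mulR]]
step 2: [C=(let q = 7 in q) | E=∅ | K=[addR :: mulR]]
step 3: [C=7 | E=∅ | K=[let q :: addR :: mulR]]
step 4: [C=q | E={q↦7} | K=[addR :: mulR]]
step 5: [C=(let p = 4 in p) | E=∅ | K=[addL(7) :: mulR]]
step 6: [C=4 | E=∅ | K=[let p :: addL(7) :: mulR]]
step 7: [C=p | E={p↦4} | K=[addL(7) :: mulR]]
step 8: [C=((λu. ((λy. u) u)) 8) | E=∅ | K=[mulL(11)]]
step 9: [C=(λu. ((λy. u) u)) | E=∅ | K=[arg :: mulL(11)]]
step 10: [C=8 | E=∅ | K=[fun :: mulL(11)]]
step 11: [C=((λy. u) u) | E={u↦8} | K=[mulL(11)]]
step 12: [C=(λy. u) | E={u↦8} | K=[arg :: mulL(11)]]
step 13: [C=u | E={u↦8} | K=[fun :: mulL(11)]]
step 14: [C=u | E={y↦8, u↦8} | K=[mulL(11)]]
→ final value 88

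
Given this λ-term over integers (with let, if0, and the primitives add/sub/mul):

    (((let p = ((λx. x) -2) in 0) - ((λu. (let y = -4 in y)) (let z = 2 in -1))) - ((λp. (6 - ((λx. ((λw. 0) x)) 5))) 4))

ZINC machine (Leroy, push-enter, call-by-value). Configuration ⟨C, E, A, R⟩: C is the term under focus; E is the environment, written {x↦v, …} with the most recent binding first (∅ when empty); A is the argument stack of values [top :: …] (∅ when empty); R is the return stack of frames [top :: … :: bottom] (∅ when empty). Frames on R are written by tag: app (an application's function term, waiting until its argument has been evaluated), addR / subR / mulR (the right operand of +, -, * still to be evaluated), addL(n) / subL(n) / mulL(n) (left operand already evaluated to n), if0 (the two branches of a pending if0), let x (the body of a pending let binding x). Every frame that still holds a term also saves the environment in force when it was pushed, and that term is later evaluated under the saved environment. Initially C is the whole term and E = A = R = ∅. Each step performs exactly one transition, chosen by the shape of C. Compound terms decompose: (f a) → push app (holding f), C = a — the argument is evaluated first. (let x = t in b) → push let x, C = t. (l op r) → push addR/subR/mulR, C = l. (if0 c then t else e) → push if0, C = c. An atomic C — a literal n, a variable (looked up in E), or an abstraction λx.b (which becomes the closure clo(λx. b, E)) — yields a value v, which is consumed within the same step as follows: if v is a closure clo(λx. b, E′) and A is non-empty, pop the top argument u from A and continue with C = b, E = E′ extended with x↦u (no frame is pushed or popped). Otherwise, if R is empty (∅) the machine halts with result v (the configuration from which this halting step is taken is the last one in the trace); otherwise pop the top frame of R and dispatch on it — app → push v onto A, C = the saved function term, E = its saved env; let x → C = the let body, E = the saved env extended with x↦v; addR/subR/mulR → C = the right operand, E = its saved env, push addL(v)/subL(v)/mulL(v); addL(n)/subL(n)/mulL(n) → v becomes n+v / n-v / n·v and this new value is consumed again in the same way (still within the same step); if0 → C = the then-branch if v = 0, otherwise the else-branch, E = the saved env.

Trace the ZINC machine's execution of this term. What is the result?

Answer: -2

Execution trace:
t=0: [C=(((let p = ((λx. x) -2) in 0) - ((λu. (let y = -4 in y)) (let z = 2 in -1))) - ((λp. (6 - ((λx. ((λw. 0) x)) 5))) 4)) | E=∅ | A=∅ | R=∅]
t=1: [C=((let p = ((λx. x) -2) in 0) - ((λu. (let y = -4 in y)) (let z = 2 in -1))) | E=∅ | A=∅ | R=[subR]]
t=2: [C=(let p = ((λx. x) -2) in 0) | E=∅ | A=∅ | R=[subR :: subR]]
t=3: [C=((λx. x) -2) | E=∅ | A=∅ | R=[let p :: subR :: subR]]
t=4: [C=-2 | E=∅ | A=∅ | R=[app :: let p :: subR :: subR]]
t=5: [C=(λx. x) | E=∅ | A=[-2] | R=[let p :: subR :: subR]]
t=6: [C=x | E={x↦-2} | A=∅ | R=[let p :: subR :: subR]]
t=7: [C=0 | E={p↦-2} | A=∅ | R=[subR :: subR]]
t=8: [C=((λu. (let y = -4 in y)) (let z = 2 in -1)) | E=∅ | A=∅ | R=[subL(0) :: subR]]
t=9: [C=(let z = 2 in -1) | E=∅ | A=∅ | R=[app :: subL(0) :: subR]]
t=10: [C=2 | E=∅ | A=∅ | R=[let z :: app :: subL(0) :: subR]]
t=11: [C=-1 | E={z↦2} | A=∅ | R=[app :: subL(0) :: subR]]
t=12: [C=(λu. (let y = -4 in y)) | E=∅ | A=[-1] | R=[subL(0) :: subR]]
t=13: [C=(let y = -4 in y) | E={u↦-1} | A=∅ | R=[subL(0) :: subR]]
t=14: [C=-4 | E={u↦-1} | A=∅ | R=[let y :: subL(0) :: subR]]
t=15: [C=y | E={y↦-4, u↦-1} | A=∅ | R=[subL(0) :: subR]]
t=16: [C=((λp. (6 - ((λx. ((λw. 0) x)) 5))) 4) | E=∅ | A=∅ | R=[subL(4)]]
t=17: [C=4 | E=∅ | A=∅ | R=[app :: subL(4)]]
t=18: [C=(λp. (6 - ((λx. ((λw. 0) x)) 5))) | E=∅ | A=[4] | R=[subL(4)]]
t=19: [C=(6 - ((λx. ((λw. 0) x)) 5)) | E={p↦4} | A=∅ | R=[subL(4)]]
t=20: [C=6 | E={p↦4} | A=∅ | R=[subR :: subL(4)]]
t=21: [C=((λx. ((λw. 0) x)) 5) | E={p↦4} | A=∅ | R=[subL(6) :: subL(4)]]
t=22: [C=5 | E={p↦4} | A=∅ | R=[app :: subL(6) :: subL(4)]]
t=23: [C=(λx. ((λw. 0) x)) | E={p↦4} | A=[5] | R=[subL(6) :: subL(4)]]
t=24: [C=((λw. 0) x) | E={x↦5, p↦4} | A=∅ | R=[subL(6) :: subL(4)]]
t=25: [C=x | E={x↦5, p↦4} | A=∅ | R=[app :: subL(6) :: subL(4)]]
t=26: [C=(λw. 0) | E={x↦5, p↦4} | A=[5] | R=[subL(6) :: subL(4)]]
t=27: [C=0 | E={w↦5, x↦5, p↦4} | A=∅ | R=[subL(6) :: subL(4)]]
→ final value -2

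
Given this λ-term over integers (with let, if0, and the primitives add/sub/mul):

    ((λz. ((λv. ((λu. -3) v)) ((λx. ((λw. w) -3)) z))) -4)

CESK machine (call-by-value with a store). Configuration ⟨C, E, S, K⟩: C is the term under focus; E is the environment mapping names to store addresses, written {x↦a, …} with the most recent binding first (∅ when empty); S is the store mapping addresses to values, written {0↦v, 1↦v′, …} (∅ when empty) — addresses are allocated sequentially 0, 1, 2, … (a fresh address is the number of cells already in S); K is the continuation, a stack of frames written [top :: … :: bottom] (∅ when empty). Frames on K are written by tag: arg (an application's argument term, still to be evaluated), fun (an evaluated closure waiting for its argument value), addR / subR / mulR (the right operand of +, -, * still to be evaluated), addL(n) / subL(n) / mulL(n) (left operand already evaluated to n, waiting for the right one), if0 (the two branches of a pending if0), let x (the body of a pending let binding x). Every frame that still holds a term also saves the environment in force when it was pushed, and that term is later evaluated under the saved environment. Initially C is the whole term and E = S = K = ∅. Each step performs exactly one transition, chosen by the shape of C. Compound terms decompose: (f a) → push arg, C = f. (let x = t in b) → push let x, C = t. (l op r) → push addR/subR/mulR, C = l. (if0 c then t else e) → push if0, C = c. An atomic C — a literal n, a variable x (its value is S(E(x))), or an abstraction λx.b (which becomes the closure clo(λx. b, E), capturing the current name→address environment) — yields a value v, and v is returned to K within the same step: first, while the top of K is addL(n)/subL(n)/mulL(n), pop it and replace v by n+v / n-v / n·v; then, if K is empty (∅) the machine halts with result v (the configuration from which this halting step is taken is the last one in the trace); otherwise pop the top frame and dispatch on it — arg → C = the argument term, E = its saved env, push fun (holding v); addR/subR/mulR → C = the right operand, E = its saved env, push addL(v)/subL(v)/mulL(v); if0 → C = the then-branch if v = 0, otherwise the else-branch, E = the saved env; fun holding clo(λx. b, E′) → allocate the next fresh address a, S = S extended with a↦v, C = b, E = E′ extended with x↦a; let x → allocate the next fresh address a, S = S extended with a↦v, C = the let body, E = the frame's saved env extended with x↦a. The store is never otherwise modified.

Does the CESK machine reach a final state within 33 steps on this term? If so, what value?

step 0: ⟨C=((λz. ((λv. ((λu. -3) v)) ((λx. ((λw. w) -3)) z))) -4); E=∅; S=∅; K=∅⟩
step 1: ⟨C=(λz. ((λv. ((λu. -3) v)) ((λx. ((λw. w) -3)) z))); E=∅; S=∅; K=[arg]⟩
step 2: ⟨C=-4; E=∅; S=∅; K=[fun]⟩
step 3: ⟨C=((λv. ((λu. -3) v)) ((λx. ((λw. w) -3)) z)); E={z↦0}; S={0↦-4}; K=∅⟩
step 4: ⟨C=(λv. ((λu. -3) v)); E={z↦0}; S={0↦-4}; K=[arg]⟩
step 5: ⟨C=((λx. ((λw. w) -3)) z); E={z↦0}; S={0↦-4}; K=[fun]⟩
step 6: ⟨C=(λx. ((λw. w) -3)); E={z↦0}; S={0↦-4}; K=[arg :: fun]⟩
step 7: ⟨C=z; E={z↦0}; S={0↦-4}; K=[fun :: fun]⟩
step 8: ⟨C=((λw. w) -3); E={x↦1, z↦0}; S={0↦-4, 1↦-4}; K=[fun]⟩
step 9: ⟨C=(λw. w); E={x↦1, z↦0}; S={0↦-4, 1↦-4}; K=[arg :: fun]⟩
step 10: ⟨C=-3; E={x↦1, z↦0}; S={0↦-4, 1↦-4}; K=[fun :: fun]⟩
step 11: ⟨C=w; E={w↦2, x↦1, z↦0}; S={0↦-4, 1↦-4, 2↦-3}; K=[fun]⟩
step 12: ⟨C=((λu. -3) v); E={v↦3, z↦0}; S={0↦-4, 1↦-4, 2↦-3, 3↦-3}; K=∅⟩
step 13: ⟨C=(λu. -3); E={v↦3, z↦0}; S={0↦-4, 1↦-4, 2↦-3, 3↦-3}; K=[arg]⟩
step 14: ⟨C=v; E={v↦3, z↦0}; S={0↦-4, 1↦-4, 2↦-3, 3↦-3}; K=[fun]⟩
step 15: ⟨C=-3; E={u↦4, v↦3, z↦0}; S={0↦-4, 1↦-4, 2↦-3, 3↦-3, 4↦-3}; K=∅⟩
→ final value -3

Answer: -3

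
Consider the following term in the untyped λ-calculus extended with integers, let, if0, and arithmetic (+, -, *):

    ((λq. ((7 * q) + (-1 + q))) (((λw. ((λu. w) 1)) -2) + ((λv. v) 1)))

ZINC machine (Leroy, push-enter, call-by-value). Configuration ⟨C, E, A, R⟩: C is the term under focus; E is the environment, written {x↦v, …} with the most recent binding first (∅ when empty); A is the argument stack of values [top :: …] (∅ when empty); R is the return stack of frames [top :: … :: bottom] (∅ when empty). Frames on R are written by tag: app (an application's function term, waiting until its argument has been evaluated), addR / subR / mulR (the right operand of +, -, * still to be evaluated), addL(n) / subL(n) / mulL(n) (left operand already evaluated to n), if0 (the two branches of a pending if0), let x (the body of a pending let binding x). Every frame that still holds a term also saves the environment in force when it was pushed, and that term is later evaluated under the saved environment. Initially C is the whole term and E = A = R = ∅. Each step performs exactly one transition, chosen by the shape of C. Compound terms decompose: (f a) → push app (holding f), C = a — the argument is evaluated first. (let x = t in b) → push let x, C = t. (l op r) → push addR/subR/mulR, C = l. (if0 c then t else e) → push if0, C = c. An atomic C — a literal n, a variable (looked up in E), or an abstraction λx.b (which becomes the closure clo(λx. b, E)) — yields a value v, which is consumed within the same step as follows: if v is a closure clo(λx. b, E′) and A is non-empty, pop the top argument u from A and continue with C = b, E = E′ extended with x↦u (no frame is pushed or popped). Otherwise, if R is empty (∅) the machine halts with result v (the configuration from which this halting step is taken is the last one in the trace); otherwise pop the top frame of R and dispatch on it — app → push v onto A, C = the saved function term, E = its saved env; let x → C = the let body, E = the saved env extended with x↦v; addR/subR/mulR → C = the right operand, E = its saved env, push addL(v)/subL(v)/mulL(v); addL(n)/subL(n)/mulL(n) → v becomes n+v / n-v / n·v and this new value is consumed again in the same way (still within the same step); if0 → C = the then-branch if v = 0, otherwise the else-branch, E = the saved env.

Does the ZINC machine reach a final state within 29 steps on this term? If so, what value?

Answer: -9

Derivation:
step 0: ⟨C=((λq. ((7 * q) + (-1 + q))) (((λw. ((λu. w) 1)) -2) + ((λv. v) 1))); E=∅; A=∅; R=∅⟩
step 1: ⟨C=(((λw. ((λu. w) 1)) -2) + ((λv. v) 1)); E=∅; A=∅; R=[app]⟩
step 2: ⟨C=((λw. ((λu. w) 1)) -2); E=∅; A=∅; R=[addR :: app]⟩
step 3: ⟨C=-2; E=∅; A=∅; R=[app :: addR :: app]⟩
step 4: ⟨C=(λw. ((λu. w) 1)); E=∅; A=[-2]; R=[addR :: app]⟩
step 5: ⟨C=((λu. w) 1); E={w↦-2}; A=∅; R=[addR :: app]⟩
step 6: ⟨C=1; E={w↦-2}; A=∅; R=[app :: addR :: app]⟩
step 7: ⟨C=(λu. w); E={w↦-2}; A=[1]; R=[addR :: app]⟩
step 8: ⟨C=w; E={u↦1, w↦-2}; A=∅; R=[addR :: app]⟩
step 9: ⟨C=((λv. v) 1); E=∅; A=∅; R=[addL(-2) :: app]⟩
step 10: ⟨C=1; E=∅; A=∅; R=[app :: addL(-2) :: app]⟩
step 11: ⟨C=(λv. v); E=∅; A=[1]; R=[addL(-2) :: app]⟩
step 12: ⟨C=v; E={v↦1}; A=∅; R=[addL(-2) :: app]⟩
step 13: ⟨C=(λq. ((7 * q) + (-1 + q))); E=∅; A=[-1]; R=∅⟩
step 14: ⟨C=((7 * q) + (-1 + q)); E={q↦-1}; A=∅; R=∅⟩
step 15: ⟨C=(7 * q); E={q↦-1}; A=∅; R=[addR]⟩
step 16: ⟨C=7; E={q↦-1}; A=∅; R=[mulR :: addR]⟩
step 17: ⟨C=q; E={q↦-1}; A=∅; R=[mulL(7) :: addR]⟩
step 18: ⟨C=(-1 + q); E={q↦-1}; A=∅; R=[addL(-7)]⟩
step 19: ⟨C=-1; E={q↦-1}; A=∅; R=[addR :: addL(-7)]⟩
step 20: ⟨C=q; E={q↦-1}; A=∅; R=[addL(-1) :: addL(-7)]⟩
→ final value -9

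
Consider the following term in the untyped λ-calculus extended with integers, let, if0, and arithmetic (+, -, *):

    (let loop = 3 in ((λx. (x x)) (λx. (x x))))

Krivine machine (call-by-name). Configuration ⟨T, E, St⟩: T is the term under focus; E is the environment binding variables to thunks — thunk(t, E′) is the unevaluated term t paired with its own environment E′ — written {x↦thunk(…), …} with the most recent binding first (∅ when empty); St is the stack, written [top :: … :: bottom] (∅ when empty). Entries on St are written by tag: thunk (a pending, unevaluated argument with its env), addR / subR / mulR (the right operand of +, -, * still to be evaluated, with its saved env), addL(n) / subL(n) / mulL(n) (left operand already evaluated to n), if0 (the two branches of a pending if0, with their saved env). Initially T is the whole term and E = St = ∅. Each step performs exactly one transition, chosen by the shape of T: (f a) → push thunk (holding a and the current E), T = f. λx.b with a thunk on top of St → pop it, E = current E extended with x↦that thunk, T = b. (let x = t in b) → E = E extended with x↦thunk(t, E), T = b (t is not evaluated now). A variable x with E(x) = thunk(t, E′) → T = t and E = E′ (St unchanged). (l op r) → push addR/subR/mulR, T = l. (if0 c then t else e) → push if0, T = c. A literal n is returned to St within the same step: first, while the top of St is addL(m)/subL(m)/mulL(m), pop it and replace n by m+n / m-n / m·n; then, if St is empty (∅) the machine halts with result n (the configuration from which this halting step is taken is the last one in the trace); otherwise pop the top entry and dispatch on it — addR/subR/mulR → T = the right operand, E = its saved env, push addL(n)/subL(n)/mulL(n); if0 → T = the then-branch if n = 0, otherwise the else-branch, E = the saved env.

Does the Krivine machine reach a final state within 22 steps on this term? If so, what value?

Answer: DIVERGES (no final state within 22 steps)

Execution trace:
step 0: [T=(let loop = 3 in ((λx. (x x)) (λx. (x x)))) | E=∅ | St=∅]
step 1: [T=((λx. (x x)) (λx. (x x))) | E={loop↦thunk(3, ∅)} | St=∅]
step 2: [T=(λx. (x x)) | E={loop↦thunk(3, ∅)} | St=[thunk]]
step 3: [T=(x x) | E={x↦thunk((λx. (x x)), {loop↦thunk(3, ∅)}), loop↦thunk(3, ∅)} | St=∅]
step 4: [T=x | E={x↦thunk((λx. (x x)), {loop↦thunk(3, ∅)}), loop↦thunk(3, ∅)} | St=[thunk]]
step 5: [T=(λx. (x x)) | E={loop↦thunk(3, ∅)} | St=[thunk]]
step 6: [T=(x x) | E={x↦thunk(x, {x↦thunk((λx. (x x)), {loop↦thunk(3, ∅)}), loop↦thunk(3, ∅)}), loop↦thunk(3, ∅)} | St=∅]
step 7: [T=x | E={x↦thunk(x, {x↦thunk((λx. (x x)), {loop↦thunk(3, ∅)}), loop↦thunk(3, ∅)}), loop↦thunk(3, ∅)} | St=[thunk]]
step 8: [T=x | E={x↦thunk((λx. (x x)), {loop↦thunk(3, ∅)}), loop↦thunk(3, ∅)} | St=[thunk]]
step 9: [T=(λx. (x x)) | E={loop↦thunk(3, ∅)} | St=[thunk]]
step 10: [T=(x x) | E={x↦thunk(x, {x↦thunk(x, {x↦thunk((λx. (x x)), {loop↦thunk(3, ∅)}), loop↦thunk(3, ∅)}), loop↦thunk(3, ∅)}), loop↦thunk(3, ∅)} | St=∅]
step 11: [T=x | E={x↦thunk(x, {x↦thunk(x, {x↦thunk((λx. (x x)), {loop↦thunk(3, ∅)}), loop↦thunk(3, ∅)}), loop↦thunk(3, ∅)}), loop↦thunk(3, ∅)} | St=[thunk]]
step 12: [T=x | E={x↦thunk(x, {x↦thunk((λx. (x x)), {loop↦thunk(3, ∅)}), loop↦thunk(3, ∅)}), loop↦thunk(3, ∅)} | St=[thunk]]
step 13: [T=x | E={x↦thunk((λx. (x x)), {loop↦thunk(3, ∅)}), loop↦thunk(3, ∅)} | St=[thunk]]
step 14: [T=(λx. (x x)) | E={loop↦thunk(3, ∅)} | St=[thunk]]
step 15: [T=(x x) | E={x↦thunk(x, {x↦thunk(x, {x↦thunk(x, {x↦thunk((λx. (x x)), {loop↦thunk(3, ∅)}), loop↦thunk(3, ∅)}), loop↦thunk(3, ∅)}), loop↦thunk(3, ∅)}), loop↦thunk(3, ∅)} | St=∅]
step 16: [T=x | E={x↦thunk(x, {x↦thunk(x, {x↦thunk(x, {x↦thunk((λx. (x x)), {loop↦thunk(3, ∅)}), loop↦thunk(3, ∅)}), loop↦thunk(3, ∅)}), loop↦thunk(3, ∅)}), loop↦thunk(3, ∅)} | St=[thunk]]
step 17: [T=x | E={x↦thunk(x, {x↦thunk(x, {x↦thunk((λx. (x x)), {loop↦thunk(3, ∅)}), loop↦thunk(3, ∅)}), loop↦thunk(3, ∅)}), loop↦thunk(3, ∅)} | St=[thunk]]
step 18: [T=x | E={x↦thunk(x, {x↦thunk((λx. (x x)), {loop↦thunk(3, ∅)}), loop↦thunk(3, ∅)}), loop↦thunk(3, ∅)} | St=[thunk]]
step 19: [T=x | E={x↦thunk((λx. (x x)), {loop↦thunk(3, ∅)}), loop↦thunk(3, ∅)} | St=[thunk]]
step 20: [T=(λx. (x x)) | E={loop↦thunk(3, ∅)} | St=[thunk]]
step 21: [T=(x x) | E={x↦thunk(x, {x↦thunk(x, {x↦thunk(x, {x↦thunk(x, {x↦thunk((λx. (x x)), {loop↦thunk(3, ∅)}), loop↦thunk(3, ∅)}), loop↦thunk(3, ∅)}), loop↦thunk(3, ∅)}), loop↦thunk(3, ∅)}), loop↦thunk(3, ∅)} | St=∅]
step 22: [T=x | E={x↦thunk(x, {x↦thunk(x, {x↦thunk(x, {x↦thunk(x, {x↦thunk((λx. (x x)), {loop↦thunk(3, ∅)}), loop↦thunk(3, ∅)}), loop↦thunk(3, ∅)}), loop↦thunk(3, ∅)}), loop↦thunk(3, ∅)}), loop↦thunk(3, ∅)} | St=[thunk]]
→ 22 transitions taken and the configuration is still not final: no result within 22 steps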